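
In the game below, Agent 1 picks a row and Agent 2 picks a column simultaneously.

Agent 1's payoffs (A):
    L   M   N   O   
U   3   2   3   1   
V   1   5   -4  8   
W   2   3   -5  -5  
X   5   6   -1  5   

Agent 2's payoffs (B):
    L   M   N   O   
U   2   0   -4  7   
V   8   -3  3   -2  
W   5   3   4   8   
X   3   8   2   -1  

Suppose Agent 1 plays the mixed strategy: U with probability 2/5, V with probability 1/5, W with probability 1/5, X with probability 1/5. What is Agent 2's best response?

L

Agent 2's best reply maximizes expected payoff against the mix.
L: (2/5)·2 + (1/5)·8 + (1/5)·5 + (1/5)·3 = 4
M: (2/5)·0 + (1/5)·(-3) + (1/5)·3 + (1/5)·8 = 8/5
N: (2/5)·(-4) + (1/5)·3 + (1/5)·4 + (1/5)·2 = 1/5
O: (2/5)·7 + (1/5)·(-2) + (1/5)·8 + (1/5)·(-1) = 19/5
Highest expected payoff is 4, from L.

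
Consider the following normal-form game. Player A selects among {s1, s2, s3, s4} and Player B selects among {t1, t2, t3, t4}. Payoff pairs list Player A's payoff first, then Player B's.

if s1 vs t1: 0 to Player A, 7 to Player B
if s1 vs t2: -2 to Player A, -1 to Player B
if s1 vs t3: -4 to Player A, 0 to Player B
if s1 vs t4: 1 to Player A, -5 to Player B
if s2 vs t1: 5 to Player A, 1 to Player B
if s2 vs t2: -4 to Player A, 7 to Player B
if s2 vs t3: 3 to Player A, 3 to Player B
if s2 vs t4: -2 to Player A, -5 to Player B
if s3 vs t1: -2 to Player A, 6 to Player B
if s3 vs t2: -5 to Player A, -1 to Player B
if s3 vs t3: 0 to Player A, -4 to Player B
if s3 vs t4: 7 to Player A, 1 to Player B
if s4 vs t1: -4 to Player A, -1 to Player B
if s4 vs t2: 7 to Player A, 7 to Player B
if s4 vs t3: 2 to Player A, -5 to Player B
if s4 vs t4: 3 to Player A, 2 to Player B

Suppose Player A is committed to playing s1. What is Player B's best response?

With Player A fixed at s1, Player B's payoffs are: t1 → 7, t2 → -1, t3 → 0, t4 → -5.
The maximum is 7, achieved by t1.

t1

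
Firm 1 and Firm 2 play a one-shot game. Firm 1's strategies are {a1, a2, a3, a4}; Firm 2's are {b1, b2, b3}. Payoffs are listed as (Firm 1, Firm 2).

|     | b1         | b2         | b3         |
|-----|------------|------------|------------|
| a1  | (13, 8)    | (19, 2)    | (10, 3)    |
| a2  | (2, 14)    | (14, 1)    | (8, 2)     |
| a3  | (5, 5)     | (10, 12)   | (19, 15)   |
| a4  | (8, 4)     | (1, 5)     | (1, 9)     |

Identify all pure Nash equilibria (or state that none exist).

(a1, b1) and (a3, b3)

Check mutual best responses: a cell is a NE iff neither player can gain by unilaterally deviating.
Firm 1's best responses — vs b1: a1 (payoff 13); vs b2: a1 (payoff 19); vs b3: a3 (payoff 19).
Firm 2's best responses — vs a1: b1 (payoff 8); vs a2: b1 (payoff 14); vs a3: b3 (payoff 15); vs a4: b3 (payoff 9).
Mutual best responses occur at (a1, b1) and (a3, b3); at each, neither player gains by switching.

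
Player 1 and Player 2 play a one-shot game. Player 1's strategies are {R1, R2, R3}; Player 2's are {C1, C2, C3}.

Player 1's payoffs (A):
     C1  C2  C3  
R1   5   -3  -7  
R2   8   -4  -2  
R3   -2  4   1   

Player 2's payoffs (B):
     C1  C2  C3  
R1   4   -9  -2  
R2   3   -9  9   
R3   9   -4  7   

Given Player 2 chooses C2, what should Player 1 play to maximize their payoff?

R3

With Player 2 fixed at C2, Player 1's payoffs are: R1 → -3, R2 → -4, R3 → 4.
The maximum is 4, achieved by R3.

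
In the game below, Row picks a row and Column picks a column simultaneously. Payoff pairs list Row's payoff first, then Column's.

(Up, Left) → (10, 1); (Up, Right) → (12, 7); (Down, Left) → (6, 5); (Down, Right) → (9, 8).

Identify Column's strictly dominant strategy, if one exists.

Right

A strategy is strictly dominant if it gives Column a strictly higher payoff than every other strategy, against every choice by the opponent.
Right strictly dominates: vs Up: 7 > 1; vs Down: 8 > 5.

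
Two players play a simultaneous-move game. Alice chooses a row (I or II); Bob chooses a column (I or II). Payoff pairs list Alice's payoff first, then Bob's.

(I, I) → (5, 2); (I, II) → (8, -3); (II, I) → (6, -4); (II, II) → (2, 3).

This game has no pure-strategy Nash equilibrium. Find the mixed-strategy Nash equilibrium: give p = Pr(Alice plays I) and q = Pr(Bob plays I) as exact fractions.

In a mixed NE each player is indifferent between their pure strategies, so the opponent's mix sets the indifference.
Bob indifferent between I and II: p·2 + (1−p)·(-4) = p·(-3) + (1−p)·3 ⟹ (-4) + 6p = 3 + (-6)p ⟹ p = 7/12.
Alice indifferent between I and II: q·5 + (1−q)·8 = q·6 + (1−q)·2 ⟹ 8 + (-3)q = 2 + 4q ⟹ q = 6/7.

p = 7/12, q = 6/7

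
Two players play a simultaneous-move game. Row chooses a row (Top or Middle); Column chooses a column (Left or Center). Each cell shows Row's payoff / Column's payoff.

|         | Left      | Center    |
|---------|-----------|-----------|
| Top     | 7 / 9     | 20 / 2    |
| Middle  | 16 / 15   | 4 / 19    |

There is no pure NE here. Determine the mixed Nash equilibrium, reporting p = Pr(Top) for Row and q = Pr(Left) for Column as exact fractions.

p = 4/11, q = 16/25

In a mixed NE each player is indifferent between their pure strategies, so the opponent's mix sets the indifference.
Column indifferent between Left and Center: p·9 + (1−p)·15 = p·2 + (1−p)·19 ⟹ 15 + (-6)p = 19 + (-17)p ⟹ p = 4/11.
Row indifferent between Top and Middle: q·7 + (1−q)·20 = q·16 + (1−q)·4 ⟹ 20 + (-13)q = 4 + 12q ⟹ q = 16/25.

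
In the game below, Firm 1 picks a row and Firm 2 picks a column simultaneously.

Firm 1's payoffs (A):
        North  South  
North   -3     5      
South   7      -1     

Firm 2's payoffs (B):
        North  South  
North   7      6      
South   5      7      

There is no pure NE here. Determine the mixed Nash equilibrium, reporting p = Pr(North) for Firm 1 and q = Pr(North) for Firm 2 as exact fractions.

p = 2/3, q = 3/8

In a mixed NE each player is indifferent between their pure strategies, so the opponent's mix sets the indifference.
Firm 2 indifferent between North and South: p·7 + (1−p)·5 = p·6 + (1−p)·7 ⟹ 5 + 2p = 7 + (-1)p ⟹ p = 2/3.
Firm 1 indifferent between North and South: q·(-3) + (1−q)·5 = q·7 + (1−q)·(-1) ⟹ 5 + (-8)q = (-1) + 8q ⟹ q = 3/8.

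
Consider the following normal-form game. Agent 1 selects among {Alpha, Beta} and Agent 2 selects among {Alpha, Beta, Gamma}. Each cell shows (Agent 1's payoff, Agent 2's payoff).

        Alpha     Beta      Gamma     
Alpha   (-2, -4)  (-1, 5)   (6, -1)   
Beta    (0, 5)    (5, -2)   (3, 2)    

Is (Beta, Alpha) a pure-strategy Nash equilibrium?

Holding Agent 2 at Alpha: Agent 1 gets 0 from Beta, versus -2 from Alpha. No profitable deviation for Agent 1.
Holding Agent 1 at Beta: Agent 2 gets 5 from Alpha, versus -2 from Beta, 2 from Gamma. No profitable deviation for Agent 2 either.

Yes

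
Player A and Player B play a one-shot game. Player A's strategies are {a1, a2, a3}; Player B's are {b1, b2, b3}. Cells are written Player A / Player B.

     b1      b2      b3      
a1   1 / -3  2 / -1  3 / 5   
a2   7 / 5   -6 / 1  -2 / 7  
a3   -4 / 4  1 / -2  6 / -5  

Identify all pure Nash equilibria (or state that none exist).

None

Check mutual best responses: a cell is a NE iff neither player can gain by unilaterally deviating.
Player A's best responses — vs b1: a2 (payoff 7); vs b2: a1 (payoff 2); vs b3: a3 (payoff 6).
Player B's best responses — vs a1: b3 (payoff 5); vs a2: b3 (payoff 7); vs a3: b1 (payoff 4).
No cell has both players best-responding. For instance, Player A's best reply to b2 is a1, but against a1 Player B prefers b3 over b2.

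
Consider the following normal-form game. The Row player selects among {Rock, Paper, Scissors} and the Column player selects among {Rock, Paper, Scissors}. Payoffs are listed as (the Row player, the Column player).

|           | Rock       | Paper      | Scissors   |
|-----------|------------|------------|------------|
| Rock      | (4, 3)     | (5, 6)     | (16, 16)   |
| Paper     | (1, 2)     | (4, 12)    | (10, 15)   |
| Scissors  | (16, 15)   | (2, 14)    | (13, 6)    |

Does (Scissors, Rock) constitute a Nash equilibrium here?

Yes

Holding the Column player at Rock: the Row player gets 16 from Scissors, versus 4 from Rock, 1 from Paper. No profitable deviation for the Row player.
Holding the Row player at Scissors: the Column player gets 15 from Rock, versus 14 from Paper, 6 from Scissors. No profitable deviation for the Column player either.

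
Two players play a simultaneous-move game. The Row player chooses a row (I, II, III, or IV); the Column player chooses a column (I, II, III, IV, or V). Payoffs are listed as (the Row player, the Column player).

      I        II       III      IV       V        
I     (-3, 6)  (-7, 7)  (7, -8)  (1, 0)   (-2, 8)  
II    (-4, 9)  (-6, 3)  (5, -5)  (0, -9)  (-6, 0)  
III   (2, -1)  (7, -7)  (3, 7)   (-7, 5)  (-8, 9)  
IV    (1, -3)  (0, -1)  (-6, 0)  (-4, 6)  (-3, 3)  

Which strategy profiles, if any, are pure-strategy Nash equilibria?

Check mutual best responses: a cell is a NE iff neither player can gain by unilaterally deviating.
The Row player's best responses — vs I: III (payoff 2); vs II: III (payoff 7); vs III: I (payoff 7); vs IV: I (payoff 1); vs V: I (payoff -2).
The Column player's best responses — vs I: V (payoff 8); vs II: I (payoff 9); vs III: V (payoff 9); vs IV: IV (payoff 6).
The only mutual best response is (I, V); neither player gains by switching there.

(I, V)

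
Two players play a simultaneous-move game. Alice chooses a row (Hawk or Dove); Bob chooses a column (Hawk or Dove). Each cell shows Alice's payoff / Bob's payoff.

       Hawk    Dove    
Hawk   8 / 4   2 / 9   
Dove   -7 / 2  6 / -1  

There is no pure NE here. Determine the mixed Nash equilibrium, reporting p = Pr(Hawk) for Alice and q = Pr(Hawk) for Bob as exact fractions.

Each player's mixing probability is pinned down by making the *other* player indifferent.
Bob indifferent between Hawk and Dove: p·4 + (1−p)·2 = p·9 + (1−p)·(-1) ⟹ 2 + 2p = (-1) + 10p ⟹ p = 3/8.
Alice indifferent between Hawk and Dove: q·8 + (1−q)·2 = q·(-7) + (1−q)·6 ⟹ 2 + 6q = 6 + (-13)q ⟹ q = 4/19.

p = 3/8, q = 4/19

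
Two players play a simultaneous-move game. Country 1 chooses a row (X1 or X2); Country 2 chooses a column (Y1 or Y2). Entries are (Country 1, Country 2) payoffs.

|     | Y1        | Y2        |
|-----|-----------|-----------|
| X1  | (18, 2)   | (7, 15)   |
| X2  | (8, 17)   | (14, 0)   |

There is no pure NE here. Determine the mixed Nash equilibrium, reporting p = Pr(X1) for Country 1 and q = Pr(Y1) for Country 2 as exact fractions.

p = 17/30, q = 7/17

Each player's mixing probability is pinned down by making the *other* player indifferent.
Country 2 indifferent between Y1 and Y2: p·2 + (1−p)·17 = p·15 + (1−p)·0 ⟹ 17 + (-15)p = 0 + 15p ⟹ p = 17/30.
Country 1 indifferent between X1 and X2: q·18 + (1−q)·7 = q·8 + (1−q)·14 ⟹ 7 + 11q = 14 + (-6)q ⟹ q = 7/17.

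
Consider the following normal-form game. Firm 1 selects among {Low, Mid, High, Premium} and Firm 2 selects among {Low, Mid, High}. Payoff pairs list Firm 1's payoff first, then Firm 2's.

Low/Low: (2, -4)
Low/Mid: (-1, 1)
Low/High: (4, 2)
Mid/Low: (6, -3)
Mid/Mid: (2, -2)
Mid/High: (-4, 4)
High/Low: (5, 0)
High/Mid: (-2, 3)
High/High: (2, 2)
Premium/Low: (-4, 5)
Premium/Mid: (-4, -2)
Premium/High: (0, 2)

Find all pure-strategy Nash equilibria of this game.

Check mutual best responses: a cell is a NE iff neither player can gain by unilaterally deviating.
Firm 1's best responses — vs Low: Mid (payoff 6); vs Mid: Mid (payoff 2); vs High: Low (payoff 4).
Firm 2's best responses — vs Low: High (payoff 2); vs Mid: High (payoff 4); vs High: Mid (payoff 3); vs Premium: Low (payoff 5).
The only mutual best response is (Low, High); neither player gains by switching there.

(Low, High)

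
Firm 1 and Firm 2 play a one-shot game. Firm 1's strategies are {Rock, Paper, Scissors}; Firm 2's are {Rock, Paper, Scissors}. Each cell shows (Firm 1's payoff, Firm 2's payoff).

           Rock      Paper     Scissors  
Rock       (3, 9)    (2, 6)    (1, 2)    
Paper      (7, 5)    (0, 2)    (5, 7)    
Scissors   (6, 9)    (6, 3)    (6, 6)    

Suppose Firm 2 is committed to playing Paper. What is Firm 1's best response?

Scissors

With Firm 2 fixed at Paper, Firm 1's payoffs are: Rock → 2, Paper → 0, Scissors → 6.
The maximum is 6, achieved by Scissors.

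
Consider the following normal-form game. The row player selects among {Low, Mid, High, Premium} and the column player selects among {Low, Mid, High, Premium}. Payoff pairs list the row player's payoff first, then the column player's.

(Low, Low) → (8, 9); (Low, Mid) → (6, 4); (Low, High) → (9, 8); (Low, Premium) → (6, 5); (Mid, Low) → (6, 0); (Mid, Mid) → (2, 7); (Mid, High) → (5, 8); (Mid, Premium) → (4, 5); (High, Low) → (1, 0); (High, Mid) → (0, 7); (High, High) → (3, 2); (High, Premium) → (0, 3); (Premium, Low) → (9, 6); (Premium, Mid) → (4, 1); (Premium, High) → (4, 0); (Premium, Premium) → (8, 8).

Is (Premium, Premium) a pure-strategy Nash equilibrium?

Holding the column player at Premium: the row player gets 8 from Premium, versus 6 from Low, 4 from Mid, 0 from High. No profitable deviation for the row player.
Holding the row player at Premium: the column player gets 8 from Premium, versus 6 from Low, 1 from Mid, 0 from High. No profitable deviation for the column player either.

Yes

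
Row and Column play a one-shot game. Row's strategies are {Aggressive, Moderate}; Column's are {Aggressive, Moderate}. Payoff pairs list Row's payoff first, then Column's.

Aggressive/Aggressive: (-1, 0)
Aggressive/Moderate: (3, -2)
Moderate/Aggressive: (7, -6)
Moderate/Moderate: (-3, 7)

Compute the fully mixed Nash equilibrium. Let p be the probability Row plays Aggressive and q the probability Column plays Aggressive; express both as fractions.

p = 13/15, q = 3/7

In a mixed NE each player is indifferent between their pure strategies, so the opponent's mix sets the indifference.
Column indifferent between Aggressive and Moderate: p·0 + (1−p)·(-6) = p·(-2) + (1−p)·7 ⟹ (-6) + 6p = 7 + (-9)p ⟹ p = 13/15.
Row indifferent between Aggressive and Moderate: q·(-1) + (1−q)·3 = q·7 + (1−q)·(-3) ⟹ 3 + (-4)q = (-3) + 10q ⟹ q = 3/7.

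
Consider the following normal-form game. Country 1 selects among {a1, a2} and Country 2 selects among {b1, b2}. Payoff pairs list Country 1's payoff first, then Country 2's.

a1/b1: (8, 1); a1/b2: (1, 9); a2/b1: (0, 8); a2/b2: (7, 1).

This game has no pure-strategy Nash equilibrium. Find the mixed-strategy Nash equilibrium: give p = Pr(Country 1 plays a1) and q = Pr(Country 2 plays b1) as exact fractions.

In a mixed NE each player is indifferent between their pure strategies, so the opponent's mix sets the indifference.
Country 2 indifferent between b1 and b2: p·1 + (1−p)·8 = p·9 + (1−p)·1 ⟹ 8 + (-7)p = 1 + 8p ⟹ p = 7/15.
Country 1 indifferent between a1 and a2: q·8 + (1−q)·1 = q·0 + (1−q)·7 ⟹ 1 + 7q = 7 + (-7)q ⟹ q = 3/7.

p = 7/15, q = 3/7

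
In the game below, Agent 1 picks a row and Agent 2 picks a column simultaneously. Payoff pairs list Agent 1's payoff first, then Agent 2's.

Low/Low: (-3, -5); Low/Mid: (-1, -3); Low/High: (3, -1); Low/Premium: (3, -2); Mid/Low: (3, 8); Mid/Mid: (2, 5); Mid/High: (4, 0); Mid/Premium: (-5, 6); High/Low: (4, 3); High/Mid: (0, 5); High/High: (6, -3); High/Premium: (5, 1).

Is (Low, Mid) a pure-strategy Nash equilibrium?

No

Holding Agent 2 at Mid: Agent 1 gets -1 from Low but could get 2 by switching to Mid. Agent 1 has a profitable deviation.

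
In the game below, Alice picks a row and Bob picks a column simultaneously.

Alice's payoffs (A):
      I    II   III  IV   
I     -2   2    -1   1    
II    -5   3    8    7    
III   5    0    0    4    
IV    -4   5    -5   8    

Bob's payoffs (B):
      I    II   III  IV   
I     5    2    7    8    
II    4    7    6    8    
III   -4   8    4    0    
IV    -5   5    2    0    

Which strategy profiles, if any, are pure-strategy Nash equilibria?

(IV, II)

Check mutual best responses: a cell is a NE iff neither player can gain by unilaterally deviating.
Alice's best responses — vs I: III (payoff 5); vs II: IV (payoff 5); vs III: II (payoff 8); vs IV: IV (payoff 8).
Bob's best responses — vs I: IV (payoff 8); vs II: IV (payoff 8); vs III: II (payoff 8); vs IV: II (payoff 5).
The only mutual best response is (IV, II); neither player gains by switching there.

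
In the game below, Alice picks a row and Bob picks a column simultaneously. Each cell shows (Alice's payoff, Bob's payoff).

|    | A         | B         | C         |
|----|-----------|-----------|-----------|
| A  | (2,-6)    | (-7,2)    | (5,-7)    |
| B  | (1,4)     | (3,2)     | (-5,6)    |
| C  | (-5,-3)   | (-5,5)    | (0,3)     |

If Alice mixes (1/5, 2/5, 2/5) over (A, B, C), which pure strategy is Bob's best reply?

B

Compute Bob's expected payoff from each pure strategy against the given mix.
A: (1/5)·(-6) + (2/5)·4 + (2/5)·(-3) = -4/5
B: (1/5)·2 + (2/5)·2 + (2/5)·5 = 16/5
C: (1/5)·(-7) + (2/5)·6 + (2/5)·3 = 11/5
Highest expected payoff is 16/5, from B.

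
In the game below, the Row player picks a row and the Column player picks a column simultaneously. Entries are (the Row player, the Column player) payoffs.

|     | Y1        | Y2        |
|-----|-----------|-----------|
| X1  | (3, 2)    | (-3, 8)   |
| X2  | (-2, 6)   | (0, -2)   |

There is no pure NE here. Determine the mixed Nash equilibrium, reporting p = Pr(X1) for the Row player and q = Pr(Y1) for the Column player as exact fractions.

Each player's mixing probability is pinned down by making the *other* player indifferent.
The Column player indifferent between Y1 and Y2: p·2 + (1−p)·6 = p·8 + (1−p)·(-2) ⟹ 6 + (-4)p = (-2) + 10p ⟹ p = 4/7.
The Row player indifferent between X1 and X2: q·3 + (1−q)·(-3) = q·(-2) + (1−q)·0 ⟹ (-3) + 6q = 0 + (-2)q ⟹ q = 3/8.

p = 4/7, q = 3/8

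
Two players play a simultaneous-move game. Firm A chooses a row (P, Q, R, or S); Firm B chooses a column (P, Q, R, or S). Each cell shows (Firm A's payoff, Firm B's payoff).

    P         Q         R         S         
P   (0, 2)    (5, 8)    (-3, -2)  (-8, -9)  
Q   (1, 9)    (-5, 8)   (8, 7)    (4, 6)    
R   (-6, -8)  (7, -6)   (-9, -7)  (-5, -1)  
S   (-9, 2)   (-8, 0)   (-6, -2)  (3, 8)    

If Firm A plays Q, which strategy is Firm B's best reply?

With Firm A fixed at Q, Firm B's payoffs are: P → 9, Q → 8, R → 7, S → 6.
The maximum is 9, achieved by P.

P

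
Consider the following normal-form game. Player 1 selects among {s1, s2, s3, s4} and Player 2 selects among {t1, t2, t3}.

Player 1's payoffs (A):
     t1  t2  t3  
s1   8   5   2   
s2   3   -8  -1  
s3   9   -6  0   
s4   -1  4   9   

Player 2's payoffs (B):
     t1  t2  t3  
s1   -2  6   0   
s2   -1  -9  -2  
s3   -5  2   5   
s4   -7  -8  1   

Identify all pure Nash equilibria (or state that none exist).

(s1, t2) and (s4, t3)

A profile is a Nash equilibrium when each player is best-responding to the other.
Player 1's best responses — vs t1: s3 (payoff 9); vs t2: s1 (payoff 5); vs t3: s4 (payoff 9).
Player 2's best responses — vs s1: t2 (payoff 6); vs s2: t1 (payoff -1); vs s3: t3 (payoff 5); vs s4: t3 (payoff 1).
Mutual best responses occur at (s1, t2) and (s4, t3); at each, neither player gains by switching.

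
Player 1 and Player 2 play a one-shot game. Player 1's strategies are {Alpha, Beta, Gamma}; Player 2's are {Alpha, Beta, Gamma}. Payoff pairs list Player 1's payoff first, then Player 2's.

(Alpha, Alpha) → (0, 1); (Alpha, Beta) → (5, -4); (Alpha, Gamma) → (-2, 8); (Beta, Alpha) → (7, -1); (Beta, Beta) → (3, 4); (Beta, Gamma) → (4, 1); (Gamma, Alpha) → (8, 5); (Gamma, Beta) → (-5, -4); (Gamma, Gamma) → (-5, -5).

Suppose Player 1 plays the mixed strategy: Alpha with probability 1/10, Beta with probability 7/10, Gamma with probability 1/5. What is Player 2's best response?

Compute Player 2's expected payoff from each pure strategy against the given mix.
Alpha: (1/10)·1 + (7/10)·(-1) + (1/5)·5 = 2/5
Beta: (1/10)·(-4) + (7/10)·4 + (1/5)·(-4) = 8/5
Gamma: (1/10)·8 + (7/10)·1 + (1/5)·(-5) = 1/2
Highest expected payoff is 8/5, from Beta.

Beta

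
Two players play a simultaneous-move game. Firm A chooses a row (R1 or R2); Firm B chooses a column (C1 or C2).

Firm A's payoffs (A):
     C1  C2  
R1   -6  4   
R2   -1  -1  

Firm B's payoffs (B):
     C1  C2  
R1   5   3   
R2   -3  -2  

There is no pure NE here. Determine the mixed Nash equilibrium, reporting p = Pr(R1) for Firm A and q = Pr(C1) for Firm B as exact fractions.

In a mixed NE each player is indifferent between their pure strategies, so the opponent's mix sets the indifference.
Firm B indifferent between C1 and C2: p·5 + (1−p)·(-3) = p·3 + (1−p)·(-2) ⟹ (-3) + 8p = (-2) + 5p ⟹ p = 1/3.
Firm A indifferent between R1 and R2: q·(-6) + (1−q)·4 = q·(-1) + (1−q)·(-1) ⟹ 4 + (-10)q = (-1) + 0q ⟹ q = 1/2.

p = 1/3, q = 1/2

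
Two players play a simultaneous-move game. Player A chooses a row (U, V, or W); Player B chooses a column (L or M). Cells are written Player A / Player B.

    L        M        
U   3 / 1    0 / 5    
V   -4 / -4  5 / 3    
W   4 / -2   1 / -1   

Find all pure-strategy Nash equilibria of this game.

(V, M)

Find each player's best response to every opponent strategy; NE are the intersections.
Player A's best responses — vs L: W (payoff 4); vs M: V (payoff 5).
Player B's best responses — vs U: M (payoff 5); vs V: M (payoff 3); vs W: M (payoff -1).
The only mutual best response is (V, M); neither player gains by switching there.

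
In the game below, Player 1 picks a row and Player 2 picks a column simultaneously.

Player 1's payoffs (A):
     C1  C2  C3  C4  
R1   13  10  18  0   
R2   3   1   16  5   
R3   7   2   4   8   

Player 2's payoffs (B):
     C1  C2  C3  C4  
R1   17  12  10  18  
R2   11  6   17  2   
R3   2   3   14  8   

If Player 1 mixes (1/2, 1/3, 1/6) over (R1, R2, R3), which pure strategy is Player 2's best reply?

Compute Player 2's expected payoff from each pure strategy against the given mix.
C1: (1/2)·17 + (1/3)·11 + (1/6)·2 = 25/2
C2: (1/2)·12 + (1/3)·6 + (1/6)·3 = 17/2
C3: (1/2)·10 + (1/3)·17 + (1/6)·14 = 13
C4: (1/2)·18 + (1/3)·2 + (1/6)·8 = 11
Highest expected payoff is 13, from C3.

C3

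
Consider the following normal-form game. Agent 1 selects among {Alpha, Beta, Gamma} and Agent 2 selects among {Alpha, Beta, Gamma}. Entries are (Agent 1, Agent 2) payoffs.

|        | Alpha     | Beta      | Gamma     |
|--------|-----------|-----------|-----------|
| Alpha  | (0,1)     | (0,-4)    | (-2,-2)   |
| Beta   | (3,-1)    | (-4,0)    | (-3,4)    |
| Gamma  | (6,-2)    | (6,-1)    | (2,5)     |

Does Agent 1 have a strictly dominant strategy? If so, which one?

Check whether one of Agent 1's strategies beats all alternatives regardless of what the opponent does.
Gamma strictly dominates: vs Alpha: 6 > each of {0, 3}; vs Beta: 6 > each of {0, -4}; vs Gamma: 2 > each of {-2, -3}.

Gamma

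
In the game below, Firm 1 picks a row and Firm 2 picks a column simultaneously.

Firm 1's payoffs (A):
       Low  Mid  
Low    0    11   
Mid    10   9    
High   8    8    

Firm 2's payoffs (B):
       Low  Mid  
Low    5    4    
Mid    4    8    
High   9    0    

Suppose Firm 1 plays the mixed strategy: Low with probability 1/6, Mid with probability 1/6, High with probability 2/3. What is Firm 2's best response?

Firm 2's best reply maximizes expected payoff against the mix.
Low: (1/6)·5 + (1/6)·4 + (2/3)·9 = 15/2
Mid: (1/6)·4 + (1/6)·8 + (2/3)·0 = 2
Highest expected payoff is 15/2, from Low.

Low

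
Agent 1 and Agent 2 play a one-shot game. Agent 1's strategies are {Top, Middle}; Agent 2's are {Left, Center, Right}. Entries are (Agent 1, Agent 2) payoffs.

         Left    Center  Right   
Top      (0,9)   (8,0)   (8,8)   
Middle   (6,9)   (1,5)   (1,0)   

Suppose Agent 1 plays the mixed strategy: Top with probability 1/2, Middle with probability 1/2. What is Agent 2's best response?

Compute Agent 2's expected payoff from each pure strategy against the given mix.
Left: (1/2)·9 + (1/2)·9 = 9
Center: (1/2)·0 + (1/2)·5 = 5/2
Right: (1/2)·8 + (1/2)·0 = 4
Highest expected payoff is 9, from Left.

Left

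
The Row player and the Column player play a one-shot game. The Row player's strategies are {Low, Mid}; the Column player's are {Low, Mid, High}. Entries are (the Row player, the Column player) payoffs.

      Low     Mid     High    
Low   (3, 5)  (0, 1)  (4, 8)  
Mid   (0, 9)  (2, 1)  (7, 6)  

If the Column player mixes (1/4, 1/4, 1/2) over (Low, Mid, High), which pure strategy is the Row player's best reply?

Mid

The Row player's best reply maximizes expected payoff against the mix.
Low: (1/4)·3 + (1/4)·0 + (1/2)·4 = 11/4
Mid: (1/4)·0 + (1/4)·2 + (1/2)·7 = 4
Highest expected payoff is 4, from Mid.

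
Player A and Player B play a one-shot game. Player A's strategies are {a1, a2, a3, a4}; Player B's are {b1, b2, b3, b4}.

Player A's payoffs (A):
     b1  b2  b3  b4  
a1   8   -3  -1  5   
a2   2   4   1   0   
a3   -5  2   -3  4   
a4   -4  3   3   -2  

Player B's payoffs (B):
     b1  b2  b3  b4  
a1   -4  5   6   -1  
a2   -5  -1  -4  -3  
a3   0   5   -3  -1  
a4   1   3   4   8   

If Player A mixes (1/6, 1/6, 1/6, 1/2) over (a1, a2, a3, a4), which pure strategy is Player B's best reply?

Compute Player B's expected payoff from each pure strategy against the given mix.
b1: (1/6)·(-4) + (1/6)·(-5) + (1/6)·0 + (1/2)·1 = -1
b2: (1/6)·5 + (1/6)·(-1) + (1/6)·5 + (1/2)·3 = 3
b3: (1/6)·6 + (1/6)·(-4) + (1/6)·(-3) + (1/2)·4 = 11/6
b4: (1/6)·(-1) + (1/6)·(-3) + (1/6)·(-1) + (1/2)·8 = 19/6
Highest expected payoff is 19/6, from b4.

b4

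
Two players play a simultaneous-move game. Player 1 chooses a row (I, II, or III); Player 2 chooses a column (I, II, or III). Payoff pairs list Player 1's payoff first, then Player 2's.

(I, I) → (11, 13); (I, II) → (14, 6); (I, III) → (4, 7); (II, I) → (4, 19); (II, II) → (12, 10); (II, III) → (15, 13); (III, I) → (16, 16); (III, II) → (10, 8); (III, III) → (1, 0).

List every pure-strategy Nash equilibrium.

A profile is a Nash equilibrium when each player is best-responding to the other.
Player 1's best responses — vs I: III (payoff 16); vs II: I (payoff 14); vs III: II (payoff 15).
Player 2's best responses — vs I: I (payoff 13); vs II: I (payoff 19); vs III: I (payoff 16).
The only mutual best response is (III, I); neither player gains by switching there.

(III, I)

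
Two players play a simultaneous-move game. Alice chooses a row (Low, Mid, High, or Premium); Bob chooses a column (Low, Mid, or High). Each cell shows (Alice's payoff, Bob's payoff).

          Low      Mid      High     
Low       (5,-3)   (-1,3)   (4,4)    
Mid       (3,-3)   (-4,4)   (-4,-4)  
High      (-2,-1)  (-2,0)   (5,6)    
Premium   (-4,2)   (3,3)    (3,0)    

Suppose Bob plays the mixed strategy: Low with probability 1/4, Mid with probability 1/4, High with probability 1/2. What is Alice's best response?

Low

Compute Alice's expected payoff from each pure strategy against the given mix.
Low: (1/4)·5 + (1/4)·(-1) + (1/2)·4 = 3
Mid: (1/4)·3 + (1/4)·(-4) + (1/2)·(-4) = -9/4
High: (1/4)·(-2) + (1/4)·(-2) + (1/2)·5 = 3/2
Premium: (1/4)·(-4) + (1/4)·3 + (1/2)·3 = 5/4
Highest expected payoff is 3, from Low.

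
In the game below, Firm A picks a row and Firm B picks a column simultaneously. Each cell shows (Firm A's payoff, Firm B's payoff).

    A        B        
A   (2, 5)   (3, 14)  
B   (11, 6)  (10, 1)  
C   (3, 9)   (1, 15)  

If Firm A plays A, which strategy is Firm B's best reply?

B

With Firm A fixed at A, Firm B's payoffs are: A → 5, B → 14.
The maximum is 14, achieved by B.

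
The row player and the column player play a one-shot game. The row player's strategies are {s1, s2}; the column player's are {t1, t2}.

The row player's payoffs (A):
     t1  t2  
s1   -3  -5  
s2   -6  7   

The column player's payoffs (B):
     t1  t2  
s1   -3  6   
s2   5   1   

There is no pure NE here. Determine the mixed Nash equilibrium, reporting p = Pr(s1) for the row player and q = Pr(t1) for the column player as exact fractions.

Each player's mixing probability is pinned down by making the *other* player indifferent.
The column player indifferent between t1 and t2: p·(-3) + (1−p)·5 = p·6 + (1−p)·1 ⟹ 5 + (-8)p = 1 + 5p ⟹ p = 4/13.
The row player indifferent between s1 and s2: q·(-3) + (1−q)·(-5) = q·(-6) + (1−q)·7 ⟹ (-5) + 2q = 7 + (-13)q ⟹ q = 4/5.

p = 4/13, q = 4/5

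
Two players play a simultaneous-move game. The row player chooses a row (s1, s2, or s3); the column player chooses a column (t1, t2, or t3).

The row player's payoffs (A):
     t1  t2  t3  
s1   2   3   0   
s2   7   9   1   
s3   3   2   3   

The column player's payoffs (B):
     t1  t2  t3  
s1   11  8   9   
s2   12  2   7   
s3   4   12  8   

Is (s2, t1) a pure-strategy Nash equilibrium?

Holding the column player at t1: the row player gets 7 from s2, versus 2 from s1, 3 from s3. No profitable deviation for the row player.
Holding the row player at s2: the column player gets 12 from t1, versus 2 from t2, 7 from t3. No profitable deviation for the column player either.

Yes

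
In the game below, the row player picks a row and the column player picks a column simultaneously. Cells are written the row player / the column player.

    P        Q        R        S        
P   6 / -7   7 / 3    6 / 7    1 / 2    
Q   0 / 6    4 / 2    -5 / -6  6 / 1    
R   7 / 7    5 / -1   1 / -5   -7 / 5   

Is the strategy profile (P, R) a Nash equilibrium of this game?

Yes

Holding the column player at R: the row player gets 6 from P, versus -5 from Q, 1 from R. No profitable deviation for the row player.
Holding the row player at P: the column player gets 7 from R, versus -7 from P, 3 from Q, 2 from S. No profitable deviation for the column player either.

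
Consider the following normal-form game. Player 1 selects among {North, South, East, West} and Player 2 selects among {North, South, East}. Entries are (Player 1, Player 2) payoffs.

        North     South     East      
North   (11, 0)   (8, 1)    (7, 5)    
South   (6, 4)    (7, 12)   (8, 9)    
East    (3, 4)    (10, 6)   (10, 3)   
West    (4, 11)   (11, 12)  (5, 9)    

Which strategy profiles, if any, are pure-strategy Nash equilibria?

A profile is a Nash equilibrium when each player is best-responding to the other.
Player 1's best responses — vs North: North (payoff 11); vs South: West (payoff 11); vs East: East (payoff 10).
Player 2's best responses — vs North: East (payoff 5); vs South: South (payoff 12); vs East: South (payoff 6); vs West: South (payoff 12).
The only mutual best response is (West, South); neither player gains by switching there.

(West, South)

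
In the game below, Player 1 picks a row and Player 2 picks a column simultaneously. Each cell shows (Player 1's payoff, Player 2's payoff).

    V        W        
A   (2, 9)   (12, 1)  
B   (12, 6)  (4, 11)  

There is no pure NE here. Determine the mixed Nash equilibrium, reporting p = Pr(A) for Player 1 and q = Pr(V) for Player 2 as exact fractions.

In a mixed NE each player is indifferent between their pure strategies, so the opponent's mix sets the indifference.
Player 2 indifferent between V and W: p·9 + (1−p)·6 = p·1 + (1−p)·11 ⟹ 6 + 3p = 11 + (-10)p ⟹ p = 5/13.
Player 1 indifferent between A and B: q·2 + (1−q)·12 = q·12 + (1−q)·4 ⟹ 12 + (-10)q = 4 + 8q ⟹ q = 4/9.

p = 5/13, q = 4/9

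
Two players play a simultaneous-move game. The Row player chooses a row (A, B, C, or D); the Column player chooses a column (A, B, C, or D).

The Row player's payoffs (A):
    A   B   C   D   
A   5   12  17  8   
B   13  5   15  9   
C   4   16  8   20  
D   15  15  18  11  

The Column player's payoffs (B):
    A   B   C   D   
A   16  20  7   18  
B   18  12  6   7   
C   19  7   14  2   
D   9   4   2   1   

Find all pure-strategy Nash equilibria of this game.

(D, A)

Check mutual best responses: a cell is a NE iff neither player can gain by unilaterally deviating.
The Row player's best responses — vs A: D (payoff 15); vs B: C (payoff 16); vs C: D (payoff 18); vs D: C (payoff 20).
The Column player's best responses — vs A: B (payoff 20); vs B: A (payoff 18); vs C: A (payoff 19); vs D: A (payoff 9).
The only mutual best response is (D, A); neither player gains by switching there.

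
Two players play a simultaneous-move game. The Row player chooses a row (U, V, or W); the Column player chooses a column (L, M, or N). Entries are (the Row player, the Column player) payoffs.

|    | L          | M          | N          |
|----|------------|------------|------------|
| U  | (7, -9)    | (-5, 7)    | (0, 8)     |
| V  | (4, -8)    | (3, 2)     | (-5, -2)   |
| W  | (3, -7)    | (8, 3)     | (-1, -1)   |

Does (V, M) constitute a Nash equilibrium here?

Holding the Column player at M: the Row player gets 3 from V but could get 8 by switching to W. The Row player has a profitable deviation.

No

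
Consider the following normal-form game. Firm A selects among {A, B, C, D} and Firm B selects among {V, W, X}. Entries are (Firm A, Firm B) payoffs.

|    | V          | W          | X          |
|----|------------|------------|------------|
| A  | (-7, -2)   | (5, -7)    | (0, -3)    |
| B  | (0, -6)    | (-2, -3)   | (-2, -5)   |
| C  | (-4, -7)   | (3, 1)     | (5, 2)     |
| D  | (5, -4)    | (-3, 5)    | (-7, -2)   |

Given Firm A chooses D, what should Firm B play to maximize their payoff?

With Firm A fixed at D, Firm B's payoffs are: V → -4, W → 5, X → -2.
The maximum is 5, achieved by W.

W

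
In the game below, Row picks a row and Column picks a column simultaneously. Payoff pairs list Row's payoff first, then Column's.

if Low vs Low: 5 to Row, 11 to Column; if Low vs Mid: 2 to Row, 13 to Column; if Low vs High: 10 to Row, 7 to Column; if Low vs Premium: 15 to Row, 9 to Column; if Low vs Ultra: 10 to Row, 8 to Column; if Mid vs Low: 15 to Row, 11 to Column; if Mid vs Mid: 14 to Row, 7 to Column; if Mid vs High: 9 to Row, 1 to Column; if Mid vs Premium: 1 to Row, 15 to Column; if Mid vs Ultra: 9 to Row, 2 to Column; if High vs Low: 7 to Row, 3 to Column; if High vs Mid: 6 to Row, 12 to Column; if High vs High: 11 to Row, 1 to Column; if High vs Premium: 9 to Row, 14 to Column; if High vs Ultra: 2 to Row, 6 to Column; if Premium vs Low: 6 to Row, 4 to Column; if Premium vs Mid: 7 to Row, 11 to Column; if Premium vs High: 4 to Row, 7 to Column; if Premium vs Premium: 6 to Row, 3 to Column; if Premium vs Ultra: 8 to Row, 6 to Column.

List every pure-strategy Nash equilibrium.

There is no pure-strategy Nash equilibrium

Check mutual best responses: a cell is a NE iff neither player can gain by unilaterally deviating.
Row's best responses — vs Low: Mid (payoff 15); vs Mid: Mid (payoff 14); vs High: High (payoff 11); vs Premium: Low (payoff 15); vs Ultra: Low (payoff 10).
Column's best responses — vs Low: Mid (payoff 13); vs Mid: Premium (payoff 15); vs High: Premium (payoff 14); vs Premium: Mid (payoff 11).
No cell has both players best-responding. For instance, Row's best reply to Ultra is Low, but against Low Column prefers Mid over Ultra.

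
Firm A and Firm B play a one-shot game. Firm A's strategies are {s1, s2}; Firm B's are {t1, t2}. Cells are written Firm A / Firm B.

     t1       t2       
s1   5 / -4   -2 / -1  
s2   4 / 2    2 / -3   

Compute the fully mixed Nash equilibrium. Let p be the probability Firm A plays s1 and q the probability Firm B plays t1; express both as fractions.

In a mixed NE each player is indifferent between their pure strategies, so the opponent's mix sets the indifference.
Firm B indifferent between t1 and t2: p·(-4) + (1−p)·2 = p·(-1) + (1−p)·(-3) ⟹ 2 + (-6)p = (-3) + 2p ⟹ p = 5/8.
Firm A indifferent between s1 and s2: q·5 + (1−q)·(-2) = q·4 + (1−q)·2 ⟹ (-2) + 7q = 2 + 2q ⟹ q = 4/5.

p = 5/8, q = 4/5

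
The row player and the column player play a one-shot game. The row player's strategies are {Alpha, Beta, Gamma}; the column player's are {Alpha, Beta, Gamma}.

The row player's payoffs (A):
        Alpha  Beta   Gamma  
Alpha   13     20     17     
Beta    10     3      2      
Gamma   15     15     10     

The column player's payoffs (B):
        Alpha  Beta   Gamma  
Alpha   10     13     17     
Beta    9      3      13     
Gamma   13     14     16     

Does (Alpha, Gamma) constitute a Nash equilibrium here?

Holding the column player at Gamma: the row player gets 17 from Alpha, versus 2 from Beta, 10 from Gamma. No profitable deviation for the row player.
Holding the row player at Alpha: the column player gets 17 from Gamma, versus 10 from Alpha, 13 from Beta. No profitable deviation for the column player either.

Yes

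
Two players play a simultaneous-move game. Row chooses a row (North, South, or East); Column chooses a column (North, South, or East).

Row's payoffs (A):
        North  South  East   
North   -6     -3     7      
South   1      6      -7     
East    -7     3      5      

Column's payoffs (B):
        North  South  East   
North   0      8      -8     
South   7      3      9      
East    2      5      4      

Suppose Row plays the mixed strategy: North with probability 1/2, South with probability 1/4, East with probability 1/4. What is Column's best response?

Column's best reply maximizes expected payoff against the mix.
North: (1/2)·0 + (1/4)·7 + (1/4)·2 = 9/4
South: (1/2)·8 + (1/4)·3 + (1/4)·5 = 6
East: (1/2)·(-8) + (1/4)·9 + (1/4)·4 = -3/4
Highest expected payoff is 6, from South.

South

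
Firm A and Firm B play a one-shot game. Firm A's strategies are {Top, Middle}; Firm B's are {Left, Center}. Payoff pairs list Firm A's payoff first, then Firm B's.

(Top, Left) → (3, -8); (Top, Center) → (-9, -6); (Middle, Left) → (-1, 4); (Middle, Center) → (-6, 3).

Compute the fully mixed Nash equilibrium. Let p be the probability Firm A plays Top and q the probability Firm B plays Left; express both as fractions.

p = 1/3, q = 3/7

In a mixed NE each player is indifferent between their pure strategies, so the opponent's mix sets the indifference.
Firm B indifferent between Left and Center: p·(-8) + (1−p)·4 = p·(-6) + (1−p)·3 ⟹ 4 + (-12)p = 3 + (-9)p ⟹ p = 1/3.
Firm A indifferent between Top and Middle: q·3 + (1−q)·(-9) = q·(-1) + (1−q)·(-6) ⟹ (-9) + 12q = (-6) + 5q ⟹ q = 3/7.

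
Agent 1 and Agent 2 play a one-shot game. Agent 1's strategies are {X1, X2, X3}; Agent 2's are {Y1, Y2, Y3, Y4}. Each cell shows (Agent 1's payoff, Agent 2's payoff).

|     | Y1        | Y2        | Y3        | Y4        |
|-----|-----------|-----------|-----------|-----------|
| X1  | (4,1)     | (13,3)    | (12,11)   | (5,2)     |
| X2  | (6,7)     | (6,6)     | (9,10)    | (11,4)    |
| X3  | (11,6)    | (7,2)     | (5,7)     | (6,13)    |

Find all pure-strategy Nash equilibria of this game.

A profile is a Nash equilibrium when each player is best-responding to the other.
Agent 1's best responses — vs Y1: X3 (payoff 11); vs Y2: X1 (payoff 13); vs Y3: X1 (payoff 12); vs Y4: X2 (payoff 11).
Agent 2's best responses — vs X1: Y3 (payoff 11); vs X2: Y3 (payoff 10); vs X3: Y4 (payoff 13).
The only mutual best response is (X1, Y3); neither player gains by switching there.

(X1, Y3)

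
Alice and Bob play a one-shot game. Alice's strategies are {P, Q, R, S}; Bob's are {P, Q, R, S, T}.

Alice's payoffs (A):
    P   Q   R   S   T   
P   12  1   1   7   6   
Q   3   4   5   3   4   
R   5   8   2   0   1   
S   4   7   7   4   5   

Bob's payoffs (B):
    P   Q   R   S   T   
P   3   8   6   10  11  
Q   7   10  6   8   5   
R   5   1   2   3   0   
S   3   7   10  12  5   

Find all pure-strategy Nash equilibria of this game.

(P, T)

Find each player's best response to every opponent strategy; NE are the intersections.
Alice's best responses — vs P: P (payoff 12); vs Q: R (payoff 8); vs R: S (payoff 7); vs S: P (payoff 7); vs T: P (payoff 6).
Bob's best responses — vs P: T (payoff 11); vs Q: Q (payoff 10); vs R: P (payoff 5); vs S: S (payoff 12).
The only mutual best response is (P, T); neither player gains by switching there.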